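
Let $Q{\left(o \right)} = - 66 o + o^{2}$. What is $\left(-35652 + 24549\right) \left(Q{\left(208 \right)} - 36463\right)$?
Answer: $76910481$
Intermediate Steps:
$Q{\left(o \right)} = o^{2} - 66 o$
$\left(-35652 + 24549\right) \left(Q{\left(208 \right)} - 36463\right) = \left(-35652 + 24549\right) \left(208 \left(-66 + 208\right) - 36463\right) = - 11103 \left(208 \cdot 142 - 36463\right) = - 11103 \left(29536 - 36463\right) = \left(-11103\right) \left(-6927\right) = 76910481$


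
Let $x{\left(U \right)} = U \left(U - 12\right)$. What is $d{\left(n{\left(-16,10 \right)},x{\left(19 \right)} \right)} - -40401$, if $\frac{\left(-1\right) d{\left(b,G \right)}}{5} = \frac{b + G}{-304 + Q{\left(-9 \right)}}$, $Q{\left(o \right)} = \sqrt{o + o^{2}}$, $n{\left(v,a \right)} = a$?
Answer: $\frac{466375913}{11543} + \frac{2145 \sqrt{2}}{46172} \approx 40403.0$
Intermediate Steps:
$x{\left(U \right)} = U \left(-12 + U\right)$
$d{\left(b,G \right)} = - \frac{5 \left(G + b\right)}{-304 + 6 \sqrt{2}}$ ($d{\left(b,G \right)} = - 5 \frac{b + G}{-304 + \sqrt{- 9 \left(1 - 9\right)}} = - 5 \frac{G + b}{-304 + \sqrt{\left(-9\right) \left(-8\right)}} = - 5 \frac{G + b}{-304 + \sqrt{72}} = - 5 \frac{G + b}{-304 + 6 \sqrt{2}} = - \frac{5 \left(G + b\right)}{-304 + 6 \sqrt{2}}$)
$d{\left(n{\left(-16,10 \right)},x{\left(19 \right)} \right)} - -40401 = \left(\frac{190 \cdot 19 \left(-12 + 19\right)}{11543} + \frac{190}{11543} \cdot 10 + \frac{15 \cdot 19 \left(-12 + 19\right) \sqrt{2}}{46172} + \frac{15}{46172} \cdot 10 \sqrt{2}\right) - -40401 = \left(\frac{190 \cdot 19 \cdot 7}{11543} + \frac{1900}{11543} + \frac{15 \cdot 19 \cdot 7 \sqrt{2}}{46172} + \frac{75 \sqrt{2}}{23086}\right) + 40401 = \left(\frac{190}{11543} \cdot 133 + \frac{1900}{11543} + \frac{15}{46172} \cdot 133 \sqrt{2} + \frac{75 \sqrt{2}}{23086}\right) + 40401 = \left(\frac{3610}{1649} + \frac{1900}{11543} + \frac{285 \sqrt{2}}{6596} + \frac{75 \sqrt{2}}{23086}\right) + 40401 = \left(\frac{27170}{11543} + \frac{2145 \sqrt{2}}{46172}\right) + 40401 = \frac{466375913}{11543} + \frac{2145 \sqrt{2}}{46172}$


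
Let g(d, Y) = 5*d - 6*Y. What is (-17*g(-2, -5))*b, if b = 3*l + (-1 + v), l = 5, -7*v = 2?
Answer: -32640/7 ≈ -4662.9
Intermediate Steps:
v = -2/7 (v = -1/7*2 = -2/7 ≈ -0.28571)
g(d, Y) = -6*Y + 5*d
b = 96/7 (b = 3*5 + (-1 - 2/7) = 15 - 9/7 = 96/7 ≈ 13.714)
(-17*g(-2, -5))*b = -17*(-6*(-5) + 5*(-2))*(96/7) = -17*(30 - 10)*(96/7) = -17*20*(96/7) = -340*96/7 = -32640/7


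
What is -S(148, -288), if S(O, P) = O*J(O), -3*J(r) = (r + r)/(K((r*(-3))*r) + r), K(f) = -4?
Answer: 2738/27 ≈ 101.41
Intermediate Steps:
J(r) = -2*r/(3*(-4 + r)) (J(r) = -(r + r)/(3*(-4 + r)) = -2*r/(3*(-4 + r)))
S(O, P) = -2*O²/(-12 + 3*O) (S(O, P) = O*(-2*O/(-12 + 3*O)) = -2*O²/(-12 + 3*O))
-S(148, -288) = -(-2)*148²/(-12 + 3*148) = -(-2)*21904/(-12 + 444) = -(-2)*21904/432 = -1*(-2738/27) = 2738/27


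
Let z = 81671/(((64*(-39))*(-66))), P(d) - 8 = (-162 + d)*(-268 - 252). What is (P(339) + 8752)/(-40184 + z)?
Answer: 13719214080/6619669753 ≈ 2.0725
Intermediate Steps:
P(d) = 84248 - 520*d (P(d) = 8 + (-162 + d)*(-268 - 252) = 8 + (-162 + d)*(-520) = 8 + (84240 - 520*d) = 84248 - 520*d)
z = 81671/164736 (z = 81671/((-2496*(-66))) = 81671/164736 ≈ 0.49577)
(P(339) + 8752)/(-40184 + z) = ((84248 - 520*339) + 8752)/(-40184 + 81671/164736) = ((84248 - 176280) + 8752)/(-6619669753/164736) = (-92032 + 8752)*(-164736/6619669753) = -83280*(-164736/6619669753) = 13719214080/6619669753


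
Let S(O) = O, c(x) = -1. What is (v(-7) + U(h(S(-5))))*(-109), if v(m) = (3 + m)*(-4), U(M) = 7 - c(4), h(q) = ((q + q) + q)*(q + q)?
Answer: -2616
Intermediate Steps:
h(q) = 6*q² (h(q) = (2*q + q)*(2*q) = (3*q)*(2*q) = 6*q²)
U(M) = 8 (U(M) = 7 - 1*(-1) = 7 + 1 = 8)
v(m) = -12 - 4*m
(v(-7) + U(h(S(-5))))*(-109) = ((-12 - 4*(-7)) + 8)*(-109) = ((-12 + 28) + 8)*(-109) = (16 + 8)*(-109) = 24*(-109) = -2616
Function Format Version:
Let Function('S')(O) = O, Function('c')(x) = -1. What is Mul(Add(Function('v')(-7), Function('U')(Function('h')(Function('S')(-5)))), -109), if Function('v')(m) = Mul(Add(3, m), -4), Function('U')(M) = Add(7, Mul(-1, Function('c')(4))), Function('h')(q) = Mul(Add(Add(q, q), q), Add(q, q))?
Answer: -2616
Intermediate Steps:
Function('h')(q) = Mul(6, Pow(q, 2)) (Function('h')(q) = Mul(Add(Mul(2, q), q), Mul(2, q)) = Mul(Mul(3, q), Mul(2, q)) = Mul(6, Pow(q, 2)))
Function('U')(M) = 8 (Function('U')(M) = Add(7, Mul(-1, -1)) = Add(7, 1) = 8)
Function('v')(m) = Add(-12, Mul(-4, m))
Mul(Add(Function('v')(-7), Function('U')(Function('h')(Function('S')(-5)))), -109) = Mul(Add(Add(-12, Mul(-4, -7)), 8), -109) = Mul(Add(Add(-12, 28), 8), -109) = Mul(Add(16, 8), -109) = Mul(24, -109) = -2616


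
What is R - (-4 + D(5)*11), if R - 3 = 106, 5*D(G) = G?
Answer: 102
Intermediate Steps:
D(G) = G/5
R = 109 (R = 3 + 106 = 109)
R - (-4 + D(5)*11) = 109 - (-4 + ((⅕)*5)*11) = 109 - (-4 + 1*11) = 109 - (-4 + 11) = 109 - 1*7 = 109 - 7 = 102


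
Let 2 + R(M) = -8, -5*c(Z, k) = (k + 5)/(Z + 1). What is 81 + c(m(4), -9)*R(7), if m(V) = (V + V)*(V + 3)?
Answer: 4609/57 ≈ 80.860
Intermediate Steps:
m(V) = 2*V*(3 + V) (m(V) = (2*V)*(3 + V) = 2*V*(3 + V))
c(Z, k) = -(5 + k)/(5*(1 + Z)) (c(Z, k) = -(k + 5)/(5*(Z + 1)) = -(5 + k)/(5*(1 + Z)))
R(M) = -10 (R(M) = -2 - 8 = -10)
81 + c(m(4), -9)*R(7) = 81 + ((-5 - 1*(-9))/(5*(1 + 2*4*(3 + 4))))*(-10) = 81 + ((-5 + 9)/(5*(1 + 2*4*7)))*(-10) = 81 + ((1/5)*4/(1 + 56))*(-10) = 81 + ((1/5)*4/57)*(-10) = 81 + ((1/5)*(1/57)*4)*(-10) = 81 + (4/285)*(-10) = 81 - 8/57 = 4609/57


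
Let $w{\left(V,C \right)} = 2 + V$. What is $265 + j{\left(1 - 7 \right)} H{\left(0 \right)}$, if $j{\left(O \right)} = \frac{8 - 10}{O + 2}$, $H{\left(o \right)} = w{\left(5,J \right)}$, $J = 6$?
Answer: $\frac{537}{2} \approx 268.5$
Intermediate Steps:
$H{\left(o \right)} = 7$ ($H{\left(o \right)} = 2 + 5 = 7$)
$j{\left(O \right)} = - \frac{2}{2 + O}$
$265 + j{\left(1 - 7 \right)} H{\left(0 \right)} = 265 + - \frac{2}{2 + \left(1 - 7\right)} 7 = 265 + - \frac{2}{2 - 6} \cdot 7 = 265 + - \frac{2}{-4} \cdot 7 = 265 + \left(-2\right) \left(- \frac{1}{4}\right) 7 = 265 + \frac{1}{2} \cdot 7 = 265 + \frac{7}{2} = \frac{537}{2}$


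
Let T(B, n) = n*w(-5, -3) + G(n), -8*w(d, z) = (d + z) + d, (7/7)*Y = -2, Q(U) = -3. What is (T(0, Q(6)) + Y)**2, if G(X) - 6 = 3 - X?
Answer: 1681/64 ≈ 26.266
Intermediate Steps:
G(X) = 9 - X (G(X) = 6 + (3 - X) = 9 - X)
Y = -2
w(d, z) = -d/4 - z/8 (w(d, z) = -((d + z) + d)/8 = -(z + 2*d)/8 = -d/4 - z/8)
T(B, n) = 9 + 5*n/8 (T(B, n) = n*(-1/4*(-5) - 1/8*(-3)) + (9 - n) = n*(5/4 + 3/8) + (9 - n) = n*(13/8) + (9 - n) = 13*n/8 + (9 - n) = 9 + 5*n/8)
(T(0, Q(6)) + Y)**2 = ((9 + (5/8)*(-3)) - 2)**2 = ((9 - 15/8) - 2)**2 = (57/8 - 2)**2 = (41/8)**2 = 1681/64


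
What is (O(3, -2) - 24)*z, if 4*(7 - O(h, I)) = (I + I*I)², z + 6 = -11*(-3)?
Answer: -486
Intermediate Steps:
z = 27 (z = -6 - 11*(-3) = -6 + 33 = 27)
O(h, I) = 7 - (I + I²)²/4 (O(h, I) = 7 - (I + I*I)²/4 = 7 - (I + I²)²/4)
(O(3, -2) - 24)*z = ((7 - ¼*(-2)²*(1 - 2)²) - 24)*27 = ((7 - ¼*4*(-1)²) - 24)*27 = ((7 - ¼*4*1) - 24)*27 = ((7 - 1) - 24)*27 = (6 - 24)*27 = -18*27 = -486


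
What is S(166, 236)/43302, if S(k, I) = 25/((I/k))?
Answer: 2075/5109636 ≈ 0.00040610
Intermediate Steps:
S(k, I) = 25*k/I (S(k, I) = 25*(k/I) = 25*k/I)
S(166, 236)/43302 = (25*166/236)/43302 = (25*166*(1/236))*(1/43302) = (2075/118)*(1/43302) = 2075/5109636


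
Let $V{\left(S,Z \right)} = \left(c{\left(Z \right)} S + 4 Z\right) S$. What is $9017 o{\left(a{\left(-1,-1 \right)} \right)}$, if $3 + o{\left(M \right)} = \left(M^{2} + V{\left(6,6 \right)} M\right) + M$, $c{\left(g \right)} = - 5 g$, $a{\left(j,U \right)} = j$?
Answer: $8412861$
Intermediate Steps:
$V{\left(S,Z \right)} = S \left(4 Z - 5 S Z\right)$ ($V{\left(S,Z \right)} = \left(- 5 Z S + 4 Z\right) S = \left(- 5 S Z + 4 Z\right) S = \left(4 Z - 5 S Z\right) S = S \left(4 Z - 5 S Z\right)$)
$o{\left(M \right)} = -3 + M^{2} - 935 M$ ($o{\left(M \right)} = -3 + \left(\left(M^{2} + 6 \cdot 6 \left(4 - 30\right) M\right) + M\right) = -3 + \left(\left(M^{2} + 6 \cdot 6 \left(-26\right) M\right) + M\right) = -3 + \left(\left(M^{2} - 936 M\right) + M\right) = -3 + \left(M^{2} - 935 M\right) = -3 + M^{2} - 935 M$)
$9017 o{\left(a{\left(-1,-1 \right)} \right)} = 9017 \left(-3 + \left(-1\right)^{2} - -935\right) = 9017 \left(-3 + 1 + 935\right) = 9017 \cdot 933 = 8412861$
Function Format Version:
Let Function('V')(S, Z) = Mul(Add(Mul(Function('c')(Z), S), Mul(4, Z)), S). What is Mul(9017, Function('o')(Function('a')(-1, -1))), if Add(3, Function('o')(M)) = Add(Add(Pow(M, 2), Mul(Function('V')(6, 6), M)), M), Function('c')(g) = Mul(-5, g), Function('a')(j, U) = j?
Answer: 8412861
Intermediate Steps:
Function('V')(S, Z) = Mul(S, Add(Mul(4, Z), Mul(-5, S, Z))) (Function('V')(S, Z) = Mul(Add(Mul(Mul(-5, Z), S), Mul(4, Z)), S) = Mul(Add(Mul(-5, S, Z), Mul(4, Z)), S) = Mul(Add(Mul(4, Z), Mul(-5, S, Z)), S) = Mul(S, Add(Mul(4, Z), Mul(-5, S, Z))))
Function('o')(M) = Add(-3, Pow(M, 2), Mul(-935, M)) (Function('o')(M) = Add(-3, Add(Add(Pow(M, 2), Mul(Mul(6, 6, Add(4, Mul(-5, 6))), M)), M)) = Add(-3, Add(Add(Pow(M, 2), Mul(Mul(6, 6, Add(4, -30)), M)), M)) = Add(-3, Add(Add(Pow(M, 2), Mul(Mul(6, 6, -26), M)), M)) = Add(-3, Add(Add(Pow(M, 2), Mul(-936, M)), M)) = Add(-3, Add(Pow(M, 2), Mul(-935, M))) = Add(-3, Pow(M, 2), Mul(-935, M)))
Mul(9017, Function('o')(Function('a')(-1, -1))) = Mul(9017, Add(-3, Pow(-1, 2), Mul(-935, -1))) = Mul(9017, Add(-3, 1, 935)) = Mul(9017, 933) = 8412861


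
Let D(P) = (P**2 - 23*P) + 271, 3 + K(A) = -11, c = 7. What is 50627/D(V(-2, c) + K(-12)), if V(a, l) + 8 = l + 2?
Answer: 50627/739 ≈ 68.507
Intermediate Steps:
K(A) = -14 (K(A) = -3 - 11 = -14)
V(a, l) = -6 + l (V(a, l) = -8 + (l + 2) = -8 + (2 + l) = -6 + l)
D(P) = 271 + P**2 - 23*P
50627/D(V(-2, c) + K(-12)) = 50627/(271 + ((-6 + 7) - 14)**2 - 23*((-6 + 7) - 14)) = 50627/(271 + (1 - 14)**2 - 23*(1 - 14)) = 50627/(271 + (-13)**2 - 23*(-13)) = 50627/(271 + 169 + 299) = 50627/739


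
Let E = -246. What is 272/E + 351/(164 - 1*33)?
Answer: 25357/16113 ≈ 1.5737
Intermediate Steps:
272/E + 351/(164 - 1*33) = 272/(-246) + 351/(164 - 1*33) = 272*(-1/246) + 351/(164 - 33) = -136/123 + 351/131 = 25357/16113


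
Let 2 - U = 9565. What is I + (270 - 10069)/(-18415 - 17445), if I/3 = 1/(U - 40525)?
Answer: 40892061/149679640 ≈ 0.27320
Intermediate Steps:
U = -9563 (U = 2 - 1*9565 = 2 - 9565 = -9563)
I = -1/16696 (I = 3/(-9563 - 40525) = 3/(-50088) = 3*(-1/50088) = -1/16696 ≈ -5.9895e-5)
I + (270 - 10069)/(-18415 - 17445) = -1/16696 + (270 - 10069)/(-18415 - 17445) = -1/16696 - 9799/(-35860) = -1/16696 - 9799*(-1/35860) = -1/16696 + 9799/35860 = 40892061/149679640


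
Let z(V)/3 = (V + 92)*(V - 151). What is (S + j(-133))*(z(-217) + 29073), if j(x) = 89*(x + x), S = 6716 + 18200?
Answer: 207504666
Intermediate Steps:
z(V) = 3*(-151 + V)*(92 + V) (z(V) = 3*((V + 92)*(V - 151)) = 3*((92 + V)*(-151 + V)) = 3*((-151 + V)*(92 + V)) = 3*(-151 + V)*(92 + V))
S = 24916
j(x) = 178*x (j(x) = 89*(2*x) = 178*x)
(S + j(-133))*(z(-217) + 29073) = (24916 + 178*(-133))*((-41676 - 177*(-217) + 3*(-217)**2) + 29073) = (24916 - 23674)*((-41676 + 38409 + 3*47089) + 29073) = 1242*((-41676 + 38409 + 141267) + 29073) = 1242*(138000 + 29073) = 1242*167073 = 207504666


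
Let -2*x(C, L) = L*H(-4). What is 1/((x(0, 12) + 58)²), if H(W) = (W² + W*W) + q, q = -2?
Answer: 1/14884 ≈ 6.7186e-5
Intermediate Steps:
H(W) = -2 + 2*W² (H(W) = (W² + W*W) - 2 = (W² + W²) - 2 = 2*W² - 2 = -2 + 2*W²)
x(C, L) = -15*L (x(C, L) = -L*(-2 + 2*(-4)²)/2 = -L*(-2 + 2*16)/2 = -L*(-2 + 32)/2 = -L*30/2 = -15*L)
1/((x(0, 12) + 58)²) = 1/((-15*12 + 58)²) = 1/((-180 + 58)²) = 1/((-122)²) = 1/14884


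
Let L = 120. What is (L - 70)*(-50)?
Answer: -2500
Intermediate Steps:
(L - 70)*(-50) = (120 - 70)*(-50) = 50*(-50) = -2500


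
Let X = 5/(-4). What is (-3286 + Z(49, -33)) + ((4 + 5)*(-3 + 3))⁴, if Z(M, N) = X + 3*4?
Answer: -13101/4 ≈ -3275.3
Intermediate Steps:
X = -5/4 (X = 5*(-¼) = -5/4 ≈ -1.2500)
Z(M, N) = 43/4 (Z(M, N) = -5/4 + 3*4 = -5/4 + 12 = 43/4)
(-3286 + Z(49, -33)) + ((4 + 5)*(-3 + 3))⁴ = (-3286 + 43/4) + ((4 + 5)*(-3 + 3))⁴ = -13101/4 + (9*0)⁴ = -13101/4 + 0⁴ = -13101/4 + 0 = -13101/4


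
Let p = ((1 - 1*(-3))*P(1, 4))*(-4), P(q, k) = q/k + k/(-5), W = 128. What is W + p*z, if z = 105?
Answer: 1052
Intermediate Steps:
P(q, k) = -k/5 + q/k (P(q, k) = q/k + k*(-1/5) = q/k - k/5 = -k/5 + q/k)
p = 44/5 (p = ((1 - 1*(-3))*(-1/5*4 + 1/4))*(-4) = ((1 + 3)*(-4/5 + 1*(1/4)))*(-4) = (4*(-4/5 + 1/4))*(-4) = (4*(-11/20))*(-4) = -11/5*(-4) = 44/5 ≈ 8.8000)
W + p*z = 128 + (44/5)*105 = 128 + 924 = 1052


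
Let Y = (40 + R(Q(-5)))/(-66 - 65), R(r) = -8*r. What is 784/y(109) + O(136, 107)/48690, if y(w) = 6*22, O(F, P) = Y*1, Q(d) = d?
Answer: 41672060/7016229 ≈ 5.9394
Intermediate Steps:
Y = -80/131 (Y = (40 - 8*(-5))/(-66 - 65) = (40 + 40)/(-131) = 80*(-1/131) = -80/131 ≈ -0.61069)
O(F, P) = -80/131 (O(F, P) = -80/131*1 = -80/131)
y(w) = 132
784/y(109) + O(136, 107)/48690 = 784/132 - 80/131/48690 = 784*(1/132) - 80/131*1/48690 = 196/33 - 8/637839 = 41672060/7016229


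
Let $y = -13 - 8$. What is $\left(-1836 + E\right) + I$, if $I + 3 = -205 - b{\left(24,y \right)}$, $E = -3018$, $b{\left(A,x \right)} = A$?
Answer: $-5086$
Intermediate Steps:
$y = -21$
$I = -232$ ($I = -3 - 229 = -232$)
$\left(-1836 + E\right) + I = \left(-1836 - 3018\right) - 232 = -4854 - 232 = -5086$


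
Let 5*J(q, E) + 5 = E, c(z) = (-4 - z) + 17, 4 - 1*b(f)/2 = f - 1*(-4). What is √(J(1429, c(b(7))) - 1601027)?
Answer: 3*I*√4447285/5 ≈ 1265.3*I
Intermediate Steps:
b(f) = -2*f (b(f) = 8 - 2*(f - 1*(-4)) = 8 - 2*(f + 4) = 8 - 2*(4 + f) = 8 + (-8 - 2*f) = -2*f)
c(z) = 13 - z
J(q, E) = -1 + E/5
√(J(1429, c(b(7))) - 1601027) = √((-1 + (13 - (-2)*7)/5) - 1601027) = √((-1 + (13 - 1*(-14))/5) - 1601027) = √((-1 + (13 + 14)/5) - 1601027) = √((-1 + (⅕)*27) - 1601027) = √((-1 + 27/5) - 1601027) = √(22/5 - 1601027) = √(-8005113/5) = 3*I*√4447285/5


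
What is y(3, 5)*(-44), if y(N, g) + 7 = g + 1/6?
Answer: 242/3 ≈ 80.667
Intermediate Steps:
y(N, g) = -41/6 + g (y(N, g) = -7 + (g + 1/6) = -7 + (1/6 + g) = -41/6 + g)
y(3, 5)*(-44) = (-41/6 + 5)*(-44) = -11/6*(-44) = 242/3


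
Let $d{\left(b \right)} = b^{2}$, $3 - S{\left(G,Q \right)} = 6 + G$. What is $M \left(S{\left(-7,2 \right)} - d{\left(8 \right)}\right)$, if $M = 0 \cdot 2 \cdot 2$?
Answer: $0$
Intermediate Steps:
$S{\left(G,Q \right)} = -3 - G$ ($S{\left(G,Q \right)} = 3 - \left(6 + G\right) = -3 - G$)
$M = 0$ ($M = 0 \cdot 4 = 0$)
$M \left(S{\left(-7,2 \right)} - d{\left(8 \right)}\right) = 0 \left(\left(-3 - -7\right) - 8^{2}\right) = 0 \left(\left(-3 + 7\right) - 64\right) = 0 \left(4 - 64\right) = 0 \left(-60\right) = 0$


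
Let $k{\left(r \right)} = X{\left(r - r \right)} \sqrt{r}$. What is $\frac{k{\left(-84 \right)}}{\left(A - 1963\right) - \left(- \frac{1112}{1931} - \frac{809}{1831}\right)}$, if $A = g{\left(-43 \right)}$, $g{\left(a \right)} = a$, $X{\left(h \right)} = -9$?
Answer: $\frac{63641898 i \sqrt{21}}{7088937715} \approx 0.041141 i$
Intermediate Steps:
$k{\left(r \right)} = - 9 \sqrt{r}$
$A = -43$
$\frac{k{\left(-84 \right)}}{\left(A - 1963\right) - \left(- \frac{1112}{1931} - \frac{809}{1831}\right)} = \frac{\left(-9\right) \sqrt{-84}}{\left(-43 - 1963\right) - \left(- \frac{1112}{1931} - \frac{809}{1831}\right)} = \frac{\left(-9\right) 2 i \sqrt{21}}{\left(-43 - 1963\right) - - \frac{3598251}{3535661}} = \frac{\left(-18\right) i \sqrt{21}}{-2006 + \left(\frac{1112}{1931} + \frac{809}{1831}\right)} = \frac{\left(-18\right) i \sqrt{21}}{-2006 + \frac{3598251}{3535661}} = \frac{\left(-18\right) i \sqrt{21}}{- \frac{7088937715}{3535661}} = - 18 i \sqrt{21} \left(- \frac{3535661}{7088937715}\right) = \frac{63641898 i \sqrt{21}}{7088937715}$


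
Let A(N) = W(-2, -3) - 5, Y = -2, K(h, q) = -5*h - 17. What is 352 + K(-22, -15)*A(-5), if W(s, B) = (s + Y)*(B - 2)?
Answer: 1747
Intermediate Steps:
K(h, q) = -17 - 5*h
W(s, B) = (-2 + B)*(-2 + s) (W(s, B) = (s - 2)*(B - 2) = (-2 + s)*(-2 + B) = (-2 + B)*(-2 + s))
A(N) = 15 (A(N) = (4 - 2*(-3) - 2*(-2) - 3*(-2)) - 5 = (4 + 6 + 4 + 6) - 5 = 20 - 5 = 15)
352 + K(-22, -15)*A(-5) = 352 + (-17 - 5*(-22))*15 = 352 + (-17 + 110)*15 = 352 + 93*15 = 352 + 1395 = 1747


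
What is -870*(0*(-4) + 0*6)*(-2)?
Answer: 0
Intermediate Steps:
-870*(0*(-4) + 0*6)*(-2) = -870*(0 + 0)*(-2) = -0*(-2) = -870*0 = 0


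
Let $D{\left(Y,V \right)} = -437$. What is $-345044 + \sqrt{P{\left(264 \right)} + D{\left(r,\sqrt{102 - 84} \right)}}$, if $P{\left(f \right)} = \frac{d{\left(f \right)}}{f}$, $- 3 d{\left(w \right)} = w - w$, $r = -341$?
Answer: $-345044 + i \sqrt{437} \approx -3.4504 \cdot 10^{5} + 20.905 i$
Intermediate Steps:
$d{\left(w \right)} = 0$ ($d{\left(w \right)} = - \frac{w - w}{3} = \left(- \frac{1}{3}\right) 0 = 0$)
$P{\left(f \right)} = 0$ ($P{\left(f \right)} = \frac{0}{f} = 0$)
$-345044 + \sqrt{P{\left(264 \right)} + D{\left(r,\sqrt{102 - 84} \right)}} = -345044 + \sqrt{0 - 437} = -345044 + \sqrt{-437} = -345044 + i \sqrt{437}$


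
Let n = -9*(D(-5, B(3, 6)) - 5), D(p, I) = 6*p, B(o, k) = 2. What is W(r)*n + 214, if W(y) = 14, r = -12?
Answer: 4624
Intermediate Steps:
n = 315 (n = -9*(6*(-5) - 5) = -9*(-30 - 5) = -9*(-35) = 315)
W(r)*n + 214 = 14*315 + 214 = 4410 + 214 = 4624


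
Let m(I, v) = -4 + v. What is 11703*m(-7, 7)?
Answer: 35109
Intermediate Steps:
11703*m(-7, 7) = 11703*(-4 + 7) = 11703*3 = 35109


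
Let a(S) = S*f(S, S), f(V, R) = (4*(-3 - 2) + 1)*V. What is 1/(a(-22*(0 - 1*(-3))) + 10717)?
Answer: -1/72047 ≈ -1.3880e-5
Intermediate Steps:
f(V, R) = -19*V (f(V, R) = (4*(-5) + 1)*V = (-20 + 1)*V = -19*V)
a(S) = -19*S**2 (a(S) = S*(-19*S) = -19*S**2)
1/(a(-22*(0 - 1*(-3))) + 10717) = 1/(-19*484*(0 - 1*(-3))**2 + 10717) = 1/(-19*484*(0 + 3)**2 + 10717) = 1/(-19*(-22*3)**2 + 10717) = 1/(-19*(-66)**2 + 10717) = 1/(-19*4356 + 10717) = 1/(-82764 + 10717) = 1/(-72047) = -1/72047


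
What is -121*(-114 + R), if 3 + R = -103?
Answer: 26620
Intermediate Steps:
R = -106 (R = -3 - 103 = -106)
-121*(-114 + R) = -121*(-114 - 106) = -121*(-220) = 26620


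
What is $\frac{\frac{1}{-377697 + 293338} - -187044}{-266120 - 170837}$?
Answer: $- \frac{15778844795}{36861255563} \approx -0.42806$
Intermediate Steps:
$\frac{\frac{1}{-377697 + 293338} - -187044}{-266120 - 170837} = \frac{\frac{1}{-84359} + 187044}{-436957} = \left(- \frac{1}{84359} + 187044\right) \left(- \frac{1}{436957}\right) = \frac{15778844795}{84359} \left(- \frac{1}{436957}\right) = - \frac{15778844795}{36861255563}$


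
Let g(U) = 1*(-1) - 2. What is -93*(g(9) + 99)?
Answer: -8928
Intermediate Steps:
g(U) = -3 (g(U) = -1 - 2 = -3)
-93*(g(9) + 99) = -93*(-3 + 99) = -93*96 = -8928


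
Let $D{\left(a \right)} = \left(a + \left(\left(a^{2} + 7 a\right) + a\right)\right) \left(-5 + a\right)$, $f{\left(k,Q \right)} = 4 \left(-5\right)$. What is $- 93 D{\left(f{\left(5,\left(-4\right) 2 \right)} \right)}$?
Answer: $511500$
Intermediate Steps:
$f{\left(k,Q \right)} = -20$
$D{\left(a \right)} = \left(-5 + a\right) \left(a^{2} + 9 a\right)$ ($D{\left(a \right)} = \left(a + \left(a^{2} + 8 a\right)\right) \left(-5 + a\right) = \left(a^{2} + 9 a\right) \left(-5 + a\right) = \left(-5 + a\right) \left(a^{2} + 9 a\right)$)
$- 93 D{\left(f{\left(5,\left(-4\right) 2 \right)} \right)} = - 93 \left(- 20 \left(-45 + \left(-20\right)^{2} + 4 \left(-20\right)\right)\right) = - 93 \left(- 20 \left(-45 + 400 - 80\right)\right) = - 93 \left(\left(-20\right) 275\right) = \left(-93\right) \left(-5500\right) = 511500$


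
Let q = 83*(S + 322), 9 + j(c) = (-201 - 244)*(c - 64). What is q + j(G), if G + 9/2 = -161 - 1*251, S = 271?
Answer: 526065/2 ≈ 2.6303e+5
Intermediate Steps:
G = -833/2 (G = -9/2 + (-161 - 1*251) = -9/2 + (-161 - 251) = -9/2 - 412 = -833/2 ≈ -416.50)
j(c) = 28471 - 445*c (j(c) = -9 + (-201 - 244)*(c - 64) = -9 - 445*(-64 + c) = -9 + (28480 - 445*c) = 28471 - 445*c)
q = 49219 (q = 83*(271 + 322) = 83*593 = 49219)
q + j(G) = 49219 + (28471 - 445*(-833/2)) = 49219 + (28471 + 370685/2) = 49219 + 427627/2 = 526065/2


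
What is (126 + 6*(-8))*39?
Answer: 3042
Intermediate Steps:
(126 + 6*(-8))*39 = (126 - 48)*39 = 78*39 = 3042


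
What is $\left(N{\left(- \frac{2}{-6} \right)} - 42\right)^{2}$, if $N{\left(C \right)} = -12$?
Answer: $2916$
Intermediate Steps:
$\left(N{\left(- \frac{2}{-6} \right)} - 42\right)^{2} = \left(-12 - 42\right)^{2} = \left(-54\right)^{2} = 2916$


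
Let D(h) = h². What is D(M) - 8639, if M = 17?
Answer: -8350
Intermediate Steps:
D(M) - 8639 = 17² - 8639 = 289 - 8639 = -8350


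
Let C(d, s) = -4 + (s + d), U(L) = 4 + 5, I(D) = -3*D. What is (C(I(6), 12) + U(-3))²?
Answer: 1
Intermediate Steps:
U(L) = 9
C(d, s) = -4 + d + s (C(d, s) = -4 + (d + s) = -4 + d + s)
(C(I(6), 12) + U(-3))² = ((-4 - 3*6 + 12) + 9)² = ((-4 - 18 + 12) + 9)² = (-10 + 9)² = (-1)² = 1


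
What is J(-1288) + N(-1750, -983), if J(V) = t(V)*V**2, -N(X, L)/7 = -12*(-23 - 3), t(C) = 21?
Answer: 34835640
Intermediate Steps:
N(X, L) = -2184 (N(X, L) = -(-84)*(-23 - 3) = -(-84)*(-26) = -7*312 = -2184)
J(V) = 21*V**2
J(-1288) + N(-1750, -983) = 21*(-1288)**2 - 2184 = 21*1658944 - 2184 = 34837824 - 2184 = 34835640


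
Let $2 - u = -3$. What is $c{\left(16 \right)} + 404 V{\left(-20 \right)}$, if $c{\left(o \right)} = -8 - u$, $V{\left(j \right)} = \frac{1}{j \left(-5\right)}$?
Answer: $- \frac{224}{25} \approx -8.96$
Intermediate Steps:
$V{\left(j \right)} = - \frac{1}{5 j}$ ($V{\left(j \right)} = \frac{1}{\left(-5\right) j} = - \frac{1}{5 j}$)
$u = 5$ ($u = 2 - -3 = 2 + 3 = 5$)
$c{\left(o \right)} = -13$ ($c{\left(o \right)} = -8 - 5 = -13$)
$c{\left(16 \right)} + 404 V{\left(-20 \right)} = -13 + 404 \left(- \frac{1}{5 \left(-20\right)}\right) = -13 + 404 \left(\left(- \frac{1}{5}\right) \left(- \frac{1}{20}\right)\right) = -13 + 404 \cdot \frac{1}{100} = -13 + \frac{101}{25} = - \frac{224}{25}$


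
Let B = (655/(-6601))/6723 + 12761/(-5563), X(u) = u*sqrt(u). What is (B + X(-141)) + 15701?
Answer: 3875660817896981/246877723449 - 141*I*sqrt(141) ≈ 15699.0 - 1674.3*I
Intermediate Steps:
X(u) = u**(3/2)
B = -566317975768/246877723449 (B = (655*(-1/6601))*(1/6723) + 12761*(-1/5563) = -655/6601*1/6723 - 12761/5563 = -655/44378523 - 12761/5563 = -566317975768/246877723449 ≈ -2.2939)
(B + X(-141)) + 15701 = (-566317975768/246877723449 + (-141)**(3/2)) + 15701 = (-566317975768/246877723449 - 141*I*sqrt(141)) + 15701 = 3875660817896981/246877723449 - 141*I*sqrt(141)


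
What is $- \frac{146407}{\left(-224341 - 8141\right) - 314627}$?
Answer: $\frac{146407}{547109} \approx 0.2676$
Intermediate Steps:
$- \frac{146407}{\left(-224341 - 8141\right) - 314627} = - \frac{146407}{-232482 - 314627} = - \frac{146407}{-547109} = \left(-146407\right) \left(- \frac{1}{547109}\right) = \frac{146407}{547109}$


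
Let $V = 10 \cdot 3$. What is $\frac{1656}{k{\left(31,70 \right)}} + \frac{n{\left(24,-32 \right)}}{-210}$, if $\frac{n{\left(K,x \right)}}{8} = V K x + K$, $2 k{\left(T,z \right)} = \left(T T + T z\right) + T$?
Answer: $\frac{2313128}{2635} \approx 877.85$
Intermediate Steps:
$k{\left(T,z \right)} = \frac{T}{2} + \frac{T^{2}}{2} + \frac{T z}{2}$ ($k{\left(T,z \right)} = \frac{\left(T T + T z\right) + T}{2} = \frac{\left(T^{2} + T z\right) + T}{2} = \frac{T + T^{2} + T z}{2} = \frac{T}{2} + \frac{T^{2}}{2} + \frac{T z}{2}$)
$V = 30$
$n{\left(K,x \right)} = 8 K + 240 K x$ ($n{\left(K,x \right)} = 8 \left(30 K x + K\right) = 8 \left(K + 30 K x\right) = 8 K + 240 K x$)
$\frac{1656}{k{\left(31,70 \right)}} + \frac{n{\left(24,-32 \right)}}{-210} = \frac{1656}{\frac{1}{2} \cdot 31 \left(1 + 31 + 70\right)} + \frac{8 \cdot 24 \left(1 + 30 \left(-32\right)\right)}{-210} = \frac{1656}{\frac{1}{2} \cdot 31 \cdot 102} + 8 \cdot 24 \left(1 - 960\right) \left(- \frac{1}{210}\right) = \frac{1656}{1581} + 8 \cdot 24 \left(-959\right) \left(- \frac{1}{210}\right) = 1656 \cdot \frac{1}{1581} - - \frac{4384}{5} = \frac{552}{527} + \frac{4384}{5} = \frac{2313128}{2635}$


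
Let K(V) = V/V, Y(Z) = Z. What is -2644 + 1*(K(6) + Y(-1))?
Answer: -2644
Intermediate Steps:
K(V) = 1
-2644 + 1*(K(6) + Y(-1)) = -2644 + 1*(1 - 1) = -2644 + 1*0 = -2644 + 0 = -2644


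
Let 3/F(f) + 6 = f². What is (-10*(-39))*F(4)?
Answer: 117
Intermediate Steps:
F(f) = 3/(-6 + f²)
(-10*(-39))*F(4) = (-10*(-39))*(3/(-6 + 4²)) = 390*(3/(-6 + 16)) = 390*(3/10) = 117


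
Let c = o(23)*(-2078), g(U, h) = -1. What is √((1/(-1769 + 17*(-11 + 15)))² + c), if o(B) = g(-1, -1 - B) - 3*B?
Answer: √420874109461/1701 ≈ 381.39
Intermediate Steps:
o(B) = -1 - 3*B
c = 145460 (c = (-1 - 3*23)*(-2078) = (-1 - 69)*(-2078) = -70*(-2078) = 145460)
√((1/(-1769 + 17*(-11 + 15)))² + c) = √((1/(-1769 + 17*(-11 + 15)))² + 145460) = √((1/(-1769 + 17*4))² + 145460) = √((1/(-1769 + 68))² + 145460) = √((1/(-1701))² + 145460) = √((-1/1701)² + 145460) = √(1/2893401 + 145460) = √(420874109461/2893401) = √420874109461/1701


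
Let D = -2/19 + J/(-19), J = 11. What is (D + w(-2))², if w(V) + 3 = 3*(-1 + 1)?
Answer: 4900/361 ≈ 13.573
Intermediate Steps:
D = -13/19 (D = -2/19 + 11/(-19) = -2*1/19 + 11*(-1/19) = -2/19 - 11/19 = -13/19 ≈ -0.68421)
w(V) = -3 (w(V) = -3 + 3*(-1 + 1) = -3 + 3*0 = -3 + 0 = -3)
(D + w(-2))² = (-13/19 - 3)² = (-70/19)² = 4900/361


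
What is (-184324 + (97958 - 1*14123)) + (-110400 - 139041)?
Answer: -349930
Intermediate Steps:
(-184324 + (97958 - 1*14123)) + (-110400 - 139041) = (-184324 + (97958 - 14123)) - 249441 = (-184324 + 83835) - 249441 = -100489 - 249441 = -349930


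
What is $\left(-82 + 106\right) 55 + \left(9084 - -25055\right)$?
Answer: $35459$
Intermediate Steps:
$\left(-82 + 106\right) 55 + \left(9084 - -25055\right) = 24 \cdot 55 + \left(9084 + 25055\right) = 1320 + 34139 = 35459$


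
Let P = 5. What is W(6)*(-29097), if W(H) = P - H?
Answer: 29097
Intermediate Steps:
W(H) = 5 - H
W(6)*(-29097) = (5 - 1*6)*(-29097) = (5 - 6)*(-29097) = -1*(-29097) = 29097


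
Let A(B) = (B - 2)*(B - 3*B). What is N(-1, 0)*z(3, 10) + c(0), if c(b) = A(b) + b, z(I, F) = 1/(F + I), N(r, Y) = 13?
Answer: 1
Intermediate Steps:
A(B) = -2*B*(-2 + B) (A(B) = (-2 + B)*(-2*B) = -2*B*(-2 + B))
c(b) = b + 2*b*(2 - b) (c(b) = 2*b*(2 - b) + b = b + 2*b*(2 - b))
N(-1, 0)*z(3, 10) + c(0) = 13/(10 + 3) + 0*(5 - 2*0) = 13/13 + 0*(5 + 0) = 13*(1/13) + 0*5 = 1 + 0 = 1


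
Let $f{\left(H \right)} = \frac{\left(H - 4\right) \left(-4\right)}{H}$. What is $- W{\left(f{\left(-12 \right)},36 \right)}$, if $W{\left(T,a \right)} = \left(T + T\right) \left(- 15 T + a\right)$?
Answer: $\frac{3712}{3} \approx 1237.3$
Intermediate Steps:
$f{\left(H \right)} = \frac{16 - 4 H}{H}$ ($f{\left(H \right)} = \frac{\left(-4 + H\right) \left(-4\right)}{H} = \frac{16 - 4 H}{H}$)
$W{\left(T,a \right)} = 2 T \left(a - 15 T\right)$
$- W{\left(f{\left(-12 \right)},36 \right)} = - 2 \left(-4 + \frac{16}{-12}\right) \left(36 - 15 \left(-4 + \frac{16}{-12}\right)\right) = - 2 \left(-4 + 16 \left(- \frac{1}{12}\right)\right) \left(36 - 15 \left(-4 + 16 \left(- \frac{1}{12}\right)\right)\right) = - 2 \left(-4 - \frac{4}{3}\right) \left(36 - 15 \left(-4 - \frac{4}{3}\right)\right) = - \frac{2 \left(-16\right) \left(36 - -80\right)}{3} = - \frac{2 \left(-16\right) \left(36 + 80\right)}{3} = - \frac{2 \left(-16\right) 116}{3} = \left(-1\right) \left(- \frac{3712}{3}\right) = \frac{3712}{3}$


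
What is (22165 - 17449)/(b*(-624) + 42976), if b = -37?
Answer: 1179/16516 ≈ 0.071385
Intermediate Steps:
(22165 - 17449)/(b*(-624) + 42976) = (22165 - 17449)/(-37*(-624) + 42976) = 4716/(23088 + 42976) = 4716/66064 = 4716*(1/66064) = 1179/16516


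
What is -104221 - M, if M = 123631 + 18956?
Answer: -246808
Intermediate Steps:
M = 142587
-104221 - M = -104221 - 1*142587 = -104221 - 142587 = -246808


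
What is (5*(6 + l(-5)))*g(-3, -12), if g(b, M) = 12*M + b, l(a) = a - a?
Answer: -4410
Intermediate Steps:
l(a) = 0
g(b, M) = b + 12*M
(5*(6 + l(-5)))*g(-3, -12) = (5*(6 + 0))*(-3 + 12*(-12)) = (5*6)*(-3 - 144) = 30*(-147) = -4410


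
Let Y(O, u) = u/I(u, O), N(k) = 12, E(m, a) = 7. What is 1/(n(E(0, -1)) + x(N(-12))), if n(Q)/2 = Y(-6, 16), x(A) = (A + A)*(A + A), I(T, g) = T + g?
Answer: 5/2896 ≈ 0.0017265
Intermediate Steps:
Y(O, u) = u/(O + u) (Y(O, u) = u/(u + O) = u/(O + u))
x(A) = 4*A² (x(A) = (2*A)*(2*A) = 4*A²)
n(Q) = 16/5 (n(Q) = 2*(16/(-6 + 16)) = 2*(16/10) = 2*(16*(⅒)) = 2*(8/5) = 16/5)
1/(n(E(0, -1)) + x(N(-12))) = 1/(16/5 + 4*12²) = 1/(16/5 + 4*144) = 1/(16/5 + 576) = 1/(2896/5) = 5/2896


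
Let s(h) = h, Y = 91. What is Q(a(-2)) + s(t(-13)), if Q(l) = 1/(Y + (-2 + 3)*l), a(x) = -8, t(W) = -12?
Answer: -995/83 ≈ -11.988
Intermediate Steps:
Q(l) = 1/(91 + l) (Q(l) = 1/(91 + (-2 + 3)*l) = 1/(91 + 1*l) = 1/(91 + l))
Q(a(-2)) + s(t(-13)) = 1/(91 - 8) - 12 = 1/83 - 12 = -995/83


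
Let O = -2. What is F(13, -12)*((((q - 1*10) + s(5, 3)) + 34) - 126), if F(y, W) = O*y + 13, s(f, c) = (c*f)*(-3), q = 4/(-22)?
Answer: 21047/11 ≈ 1913.4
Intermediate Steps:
q = -2/11 (q = 4*(-1/22) = -2/11 ≈ -0.18182)
s(f, c) = -3*c*f
F(y, W) = 13 - 2*y (F(y, W) = -2*y + 13 = 13 - 2*y)
F(13, -12)*((((q - 1*10) + s(5, 3)) + 34) - 126) = (13 - 2*13)*((((-2/11 - 1*10) - 3*3*5) + 34) - 126) = (13 - 26)*((((-2/11 - 10) - 45) + 34) - 126) = -13*(((-112/11 - 45) + 34) - 126) = -13*((-607/11 + 34) - 126) = -13*(-233/11 - 126) = -13*(-1619/11) = 21047/11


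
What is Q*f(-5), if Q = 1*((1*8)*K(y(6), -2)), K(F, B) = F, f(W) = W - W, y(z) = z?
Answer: 0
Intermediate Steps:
f(W) = 0
Q = 48 (Q = 1*((1*8)*6) = 1*(8*6) = 1*48 = 48)
Q*f(-5) = 48*0 = 0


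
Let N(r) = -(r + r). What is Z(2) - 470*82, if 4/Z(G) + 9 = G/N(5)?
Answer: -886430/23 ≈ -38540.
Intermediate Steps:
N(r) = -2*r
Z(G) = 4/(-9 - G/10) (Z(G) = 4/(-9 + G/((-2*5))) = 4/(-9 + G/(-10)) = 4/(-9 + G*(-⅒)) = 4/(-9 - G/10))
Z(2) - 470*82 = -40/(90 + 2) - 470*82 = -40/92 - 38540 = -40*1/92 - 38540 = -10/23 - 38540 = -886430/23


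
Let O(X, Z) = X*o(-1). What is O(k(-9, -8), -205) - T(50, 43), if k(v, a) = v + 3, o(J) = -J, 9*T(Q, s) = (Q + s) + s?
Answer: -190/9 ≈ -21.111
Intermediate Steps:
T(Q, s) = Q/9 + 2*s/9 (T(Q, s) = ((Q + s) + s)/9 = (Q + 2*s)/9 = Q/9 + 2*s/9)
k(v, a) = 3 + v
O(X, Z) = X (O(X, Z) = X*(-1*(-1)) = X*1 = X)
O(k(-9, -8), -205) - T(50, 43) = (3 - 9) - ((⅑)*50 + (2/9)*43) = -6 - (50/9 + 86/9) = -6 - 1*136/9 = -6 - 136/9 = -190/9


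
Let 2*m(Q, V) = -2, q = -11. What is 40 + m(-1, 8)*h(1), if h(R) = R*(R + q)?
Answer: 50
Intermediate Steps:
h(R) = R*(-11 + R) (h(R) = R*(R - 11) = R*(-11 + R))
m(Q, V) = -1 (m(Q, V) = (½)*(-2) = -1)
40 + m(-1, 8)*h(1) = 40 - (-11 + 1) = 40 - (-10) = 40 - 1*(-10) = 40 + 10 = 50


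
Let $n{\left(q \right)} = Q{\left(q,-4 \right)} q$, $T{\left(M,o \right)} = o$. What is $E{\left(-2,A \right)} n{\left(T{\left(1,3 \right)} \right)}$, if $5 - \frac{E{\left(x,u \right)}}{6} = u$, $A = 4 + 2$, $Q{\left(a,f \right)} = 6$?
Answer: $-108$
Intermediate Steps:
$A = 6$
$E{\left(x,u \right)} = 30 - 6 u$
$n{\left(q \right)} = 6 q$
$E{\left(-2,A \right)} n{\left(T{\left(1,3 \right)} \right)} = \left(30 - 36\right) 6 \cdot 3 = \left(30 - 36\right) 18 = \left(-6\right) 18 = -108$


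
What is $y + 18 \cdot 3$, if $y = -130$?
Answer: $-76$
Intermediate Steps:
$y + 18 \cdot 3 = -130 + 18 \cdot 3 = -130 + 54 = -76$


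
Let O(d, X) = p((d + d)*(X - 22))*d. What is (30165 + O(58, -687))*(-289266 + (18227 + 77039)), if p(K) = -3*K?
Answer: -2782080474000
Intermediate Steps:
O(d, X) = -6*d²*(-22 + X) (O(d, X) = (-3*(d + d)*(X - 22))*d = (-3*2*d*(-22 + X))*d = (-6*d*(-22 + X))*d = -6*d²*(-22 + X))
(30165 + O(58, -687))*(-289266 + (18227 + 77039)) = (30165 + 6*58²*(22 - 1*(-687)))*(-289266 + (18227 + 77039)) = (30165 + 6*3364*(22 + 687))*(-289266 + 95266) = (30165 + 6*3364*709)*(-194000) = (30165 + 14310456)*(-194000) = 14340621*(-194000) = -2782080474000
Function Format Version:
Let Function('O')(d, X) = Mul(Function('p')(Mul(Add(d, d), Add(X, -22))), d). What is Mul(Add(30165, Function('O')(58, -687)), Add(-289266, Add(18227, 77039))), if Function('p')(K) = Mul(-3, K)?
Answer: -2782080474000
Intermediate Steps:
Function('O')(d, X) = Mul(-6, Pow(d, 2), Add(-22, X)) (Function('O')(d, X) = Mul(Mul(-3, Mul(Add(d, d), Add(X, -22))), d) = Mul(Mul(-3, Mul(Mul(2, d), Add(-22, X))), d) = Mul(Mul(-3, Mul(2, d, Add(-22, X))), d) = Mul(Mul(-6, d, Add(-22, X)), d) = Mul(-6, Pow(d, 2), Add(-22, X)))
Mul(Add(30165, Function('O')(58, -687)), Add(-289266, Add(18227, 77039))) = Mul(Add(30165, Mul(6, Pow(58, 2), Add(22, Mul(-1, -687)))), Add(-289266, Add(18227, 77039))) = Mul(Add(30165, Mul(6, 3364, Add(22, 687))), Add(-289266, 95266)) = Mul(Add(30165, Mul(6, 3364, 709)), -194000) = Mul(Add(30165, 14310456), -194000) = Mul(14340621, -194000) = -2782080474000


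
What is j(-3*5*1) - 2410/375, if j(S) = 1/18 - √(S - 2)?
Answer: -2867/450 - I*√17 ≈ -6.3711 - 4.1231*I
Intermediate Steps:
j(S) = 1/18 - √(-2 + S)
j(-3*5*1) - 2410/375 = (1/18 - √(-2 - 3*5*1)) - 2410/375 = (1/18 - √(-2 - 15*1)) - 2410*1/375 = (1/18 - √(-2 - 15)) - 482/75 = (1/18 - √(-17)) - 482/75 = (1/18 - I*√17) - 482/75 = -2867/450 - I*√17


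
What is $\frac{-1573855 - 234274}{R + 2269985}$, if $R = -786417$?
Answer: $- \frac{1808129}{1483568} \approx -1.2188$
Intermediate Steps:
$\frac{-1573855 - 234274}{R + 2269985} = \frac{-1573855 - 234274}{-786417 + 2269985} = - \frac{1808129}{1483568}$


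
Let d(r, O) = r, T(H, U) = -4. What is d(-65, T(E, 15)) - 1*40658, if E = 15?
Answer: -40723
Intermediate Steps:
d(-65, T(E, 15)) - 1*40658 = -65 - 1*40658 = -65 - 40658 = -40723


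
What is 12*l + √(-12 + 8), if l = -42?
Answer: -504 + 2*I ≈ -504.0 + 2.0*I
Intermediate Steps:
12*l + √(-12 + 8) = 12*(-42) + √(-12 + 8) = -504 + √(-4) = -504 + 2*I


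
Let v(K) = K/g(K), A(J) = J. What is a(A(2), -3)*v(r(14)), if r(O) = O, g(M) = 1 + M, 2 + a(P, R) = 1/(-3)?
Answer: -98/45 ≈ -2.1778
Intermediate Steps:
a(P, R) = -7/3 (a(P, R) = -2 + 1/(-3) = -2 - ⅓ = -7/3)
v(K) = K/(1 + K)
a(A(2), -3)*v(r(14)) = -98/(3*(1 + 14)) = -98/(3*15) = -7/3*14/15 = -98/45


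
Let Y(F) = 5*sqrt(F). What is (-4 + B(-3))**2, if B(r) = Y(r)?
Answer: (4 - 5*I*sqrt(3))**2 ≈ -59.0 - 69.282*I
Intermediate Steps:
B(r) = 5*sqrt(r)
(-4 + B(-3))**2 = (-4 + 5*sqrt(-3))**2 = (-4 + 5*(I*sqrt(3)))**2 = (-4 + 5*I*sqrt(3))**2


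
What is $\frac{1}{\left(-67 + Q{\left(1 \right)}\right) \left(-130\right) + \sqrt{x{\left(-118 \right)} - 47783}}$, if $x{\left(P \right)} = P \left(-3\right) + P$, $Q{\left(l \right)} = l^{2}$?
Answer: $\frac{2860}{24554649} - \frac{i \sqrt{587}}{8184883} \approx 0.00011647 - 2.9601 \cdot 10^{-6} i$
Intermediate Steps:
$x{\left(P \right)} = - 2 P$ ($x{\left(P \right)} = - 3 P + P = - 2 P$)
$\frac{1}{\left(-67 + Q{\left(1 \right)}\right) \left(-130\right) + \sqrt{x{\left(-118 \right)} - 47783}} = \frac{1}{\left(-67 + 1^{2}\right) \left(-130\right) + \sqrt{\left(-2\right) \left(-118\right) - 47783}} = \frac{1}{\left(-67 + 1\right) \left(-130\right) + \sqrt{236 - 47783}} = \frac{1}{\left(-66\right) \left(-130\right) + \sqrt{-47547}} = \frac{1}{8580 + 9 i \sqrt{587}}$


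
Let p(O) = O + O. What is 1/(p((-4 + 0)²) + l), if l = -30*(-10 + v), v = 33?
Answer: -1/658 ≈ -0.0015198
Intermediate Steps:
p(O) = 2*O
l = -690 (l = -30*(-10 + 33) = -30*23 = -690)
1/(p((-4 + 0)²) + l) = 1/(2*(-4 + 0)² - 690) = 1/(2*(-4)² - 690) = 1/(2*16 - 690) = 1/(32 - 690) = 1/(-658) = -1/658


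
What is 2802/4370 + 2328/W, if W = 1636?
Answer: 1844679/893665 ≈ 2.0642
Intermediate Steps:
2802/4370 + 2328/W = 2802/4370 + 2328/1636 = 2802*(1/4370) + 2328*(1/1636) = 1401/2185 + 582/409 = 1844679/893665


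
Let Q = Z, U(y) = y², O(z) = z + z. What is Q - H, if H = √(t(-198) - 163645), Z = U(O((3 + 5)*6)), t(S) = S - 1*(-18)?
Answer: 9216 - 5*I*√6553 ≈ 9216.0 - 404.75*I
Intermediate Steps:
O(z) = 2*z
t(S) = 18 + S (t(S) = S + 18 = 18 + S)
Z = 9216 (Z = (2*((3 + 5)*6))² = (2*(8*6))² = (2*48)² = 96² = 9216)
Q = 9216
H = 5*I*√6553 (H = √((18 - 198) - 163645) = √(-180 - 163645) = √(-163825) = 5*I*√6553 ≈ 404.75*I)
Q - H = 9216 - 5*I*√6553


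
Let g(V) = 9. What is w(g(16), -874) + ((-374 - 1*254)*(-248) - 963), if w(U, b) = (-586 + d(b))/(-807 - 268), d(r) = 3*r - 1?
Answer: 166392784/1075 ≈ 1.5478e+5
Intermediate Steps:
d(r) = -1 + 3*r
w(U, b) = 587/1075 - 3*b/1075 (w(U, b) = (-586 + (-1 + 3*b))/(-807 - 268) = (-587 + 3*b)/(-1075) = (-587 + 3*b)*(-1/1075) = 587/1075 - 3*b/1075)
w(g(16), -874) + ((-374 - 1*254)*(-248) - 963) = (587/1075 - 3/1075*(-874)) + ((-374 - 1*254)*(-248) - 963) = (587/1075 + 2622/1075) + ((-374 - 254)*(-248) - 963) = 3209/1075 + (-628*(-248) - 963) = 3209/1075 + (155744 - 963) = 3209/1075 + 154781 = 166392784/1075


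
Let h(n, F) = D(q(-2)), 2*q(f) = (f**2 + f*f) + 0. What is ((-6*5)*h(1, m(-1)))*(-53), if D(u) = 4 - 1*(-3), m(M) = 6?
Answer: 11130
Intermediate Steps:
q(f) = f**2 (q(f) = ((f**2 + f*f) + 0)/2 = ((f**2 + f**2) + 0)/2 = (2*f**2 + 0)/2 = (2*f**2)/2 = f**2)
D(u) = 7 (D(u) = 4 + 3 = 7)
h(n, F) = 7
((-6*5)*h(1, m(-1)))*(-53) = (-6*5*7)*(-53) = -30*7*(-53) = -210*(-53) = 11130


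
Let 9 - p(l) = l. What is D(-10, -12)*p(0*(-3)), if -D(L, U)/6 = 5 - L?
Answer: -810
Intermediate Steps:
D(L, U) = -30 + 6*L (D(L, U) = -6*(5 - L) = -30 + 6*L)
p(l) = 9 - l
D(-10, -12)*p(0*(-3)) = (-30 + 6*(-10))*(9 - 0*(-3)) = (-30 - 60)*(9 - 1*0) = -90*(9 + 0) = -90*9 = -810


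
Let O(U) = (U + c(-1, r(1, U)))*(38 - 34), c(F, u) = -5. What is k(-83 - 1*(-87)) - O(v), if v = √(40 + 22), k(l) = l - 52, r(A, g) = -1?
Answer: -28 - 4*√62 ≈ -59.496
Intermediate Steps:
k(l) = -52 + l
v = √62 ≈ 7.8740
O(U) = -20 + 4*U (O(U) = (U - 5)*(38 - 34) = (-5 + U)*4 = -20 + 4*U)
k(-83 - 1*(-87)) - O(v) = (-52 + (-83 - 1*(-87))) - (-20 + 4*√62) = (-52 + (-83 + 87)) + (20 - 4*√62) = (-52 + 4) + (20 - 4*√62) = -48 + (20 - 4*√62) = -28 - 4*√62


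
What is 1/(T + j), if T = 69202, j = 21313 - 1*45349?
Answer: 1/45166 ≈ 2.2141e-5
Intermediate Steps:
j = -24036 (j = 21313 - 45349 = -24036)
1/(T + j) = 1/(69202 - 24036) = 1/45166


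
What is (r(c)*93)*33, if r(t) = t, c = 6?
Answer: 18414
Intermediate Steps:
(r(c)*93)*33 = (6*93)*33 = 558*33 = 18414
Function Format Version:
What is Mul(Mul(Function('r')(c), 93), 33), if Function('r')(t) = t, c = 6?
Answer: 18414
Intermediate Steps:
Mul(Mul(Function('r')(c), 93), 33) = Mul(Mul(6, 93), 33) = Mul(558, 33) = 18414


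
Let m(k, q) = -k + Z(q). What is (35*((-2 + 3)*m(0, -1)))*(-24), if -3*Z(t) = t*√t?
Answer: -280*I ≈ -280.0*I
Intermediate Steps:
Z(t) = -t^(3/2)/3 (Z(t) = -t*√t/3 = -t^(3/2)/3)
m(k, q) = -k - q^(3/2)/3
(35*((-2 + 3)*m(0, -1)))*(-24) = (35*((-2 + 3)*(-1*0 - (-1)*I/3)))*(-24) = (35*(1*(0 - (-1)*I/3)))*(-24) = (35*(1*(0 + I/3)))*(-24) = (35*(1*(I/3)))*(-24) = (35*(I/3))*(-24) = (35*I/3)*(-24) = -280*I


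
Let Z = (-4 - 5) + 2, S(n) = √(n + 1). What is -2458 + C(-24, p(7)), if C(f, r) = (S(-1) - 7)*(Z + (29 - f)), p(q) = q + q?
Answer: -2780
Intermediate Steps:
p(q) = 2*q
S(n) = √(1 + n)
Z = -7 (Z = -9 + 2 = -7)
C(f, r) = -154 + 7*f (C(f, r) = (√(1 - 1) - 7)*(-7 + (29 - f)) = (√0 - 7)*(22 - f) = (0 - 7)*(22 - f) = -7*(22 - f) = -154 + 7*f)
-2458 + C(-24, p(7)) = -2458 + (-154 + 7*(-24)) = -2458 + (-154 - 168) = -2458 - 322 = -2780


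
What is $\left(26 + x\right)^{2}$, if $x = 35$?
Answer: $3721$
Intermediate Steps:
$\left(26 + x\right)^{2} = \left(26 + 35\right)^{2} = 61^{2} = 3721$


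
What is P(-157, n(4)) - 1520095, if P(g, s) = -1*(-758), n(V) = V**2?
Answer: -1519337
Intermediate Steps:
P(g, s) = 758
P(-157, n(4)) - 1520095 = 758 - 1520095 = -1519337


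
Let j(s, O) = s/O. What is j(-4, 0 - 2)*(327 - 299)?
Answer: 56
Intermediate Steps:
j(-4, 0 - 2)*(327 - 299) = (-4/(0 - 2))*(327 - 299) = -4/(-2)*28 = -4*(-½)*28 = 2*28 = 56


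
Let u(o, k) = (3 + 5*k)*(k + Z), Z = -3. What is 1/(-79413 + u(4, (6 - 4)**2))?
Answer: -1/79390 ≈ -1.2596e-5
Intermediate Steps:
u(o, k) = (-3 + k)*(3 + 5*k) (u(o, k) = (3 + 5*k)*(k - 3) = (3 + 5*k)*(-3 + k) = (-3 + k)*(3 + 5*k))
1/(-79413 + u(4, (6 - 4)**2)) = 1/(-79413 + (-9 - 12*(6 - 4)**2 + 5*((6 - 4)**2)**2)) = 1/(-79413 + (-9 - 12*2**2 + 5*(2**2)**2)) = 1/(-79413 + (-9 - 12*4 + 5*4**2)) = 1/(-79413 + (-9 - 48 + 5*16)) = 1/(-79413 + (-9 - 48 + 80)) = 1/(-79413 + 23) = 1/(-79390) = -1/79390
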